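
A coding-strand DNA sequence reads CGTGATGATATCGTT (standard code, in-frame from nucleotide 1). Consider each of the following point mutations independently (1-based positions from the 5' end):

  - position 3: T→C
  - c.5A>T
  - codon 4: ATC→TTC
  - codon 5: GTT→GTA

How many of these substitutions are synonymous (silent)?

2

Codon 1: CGT (Arg) → CGC (Arg) — synonymous.
Codon 2: GAT (Asp) → GTT (Val) — missense.
Codon 4: ATC (Ile) → TTC (Phe) — missense.
Codon 5: GTT (Val) → GTA (Val) — synonymous.
Synonymous: 2 of 4.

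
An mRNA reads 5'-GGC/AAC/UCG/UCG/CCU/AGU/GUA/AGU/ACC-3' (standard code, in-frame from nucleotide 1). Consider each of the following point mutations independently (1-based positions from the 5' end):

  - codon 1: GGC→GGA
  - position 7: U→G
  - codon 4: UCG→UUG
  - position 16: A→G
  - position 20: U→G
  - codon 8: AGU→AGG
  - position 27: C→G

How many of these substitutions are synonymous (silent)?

2

Codon 1: GGC (Gly) → GGA (Gly) — synonymous.
Codon 3: UCG (Ser) → GCG (Ala) — missense.
Codon 4: UCG (Ser) → UUG (Leu) — missense.
Codon 6: AGU (Ser) → GGU (Gly) — missense.
Codon 7: GUA (Val) → GGA (Gly) — missense.
Codon 8: AGU (Ser) → AGG (Arg) — missense.
Codon 9: ACC (Thr) → ACG (Thr) — synonymous.
Synonymous: 2 of 7.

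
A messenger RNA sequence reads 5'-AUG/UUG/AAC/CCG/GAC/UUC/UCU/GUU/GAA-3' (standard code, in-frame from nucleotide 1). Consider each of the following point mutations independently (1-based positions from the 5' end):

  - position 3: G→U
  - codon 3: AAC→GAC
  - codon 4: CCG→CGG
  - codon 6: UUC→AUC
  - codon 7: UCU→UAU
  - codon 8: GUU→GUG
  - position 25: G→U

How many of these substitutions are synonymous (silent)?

Codon 1: AUG (Met) → AUU (Ile) — missense.
Codon 3: AAC (Asn) → GAC (Asp) — missense.
Codon 4: CCG (Pro) → CGG (Arg) — missense.
Codon 6: UUC (Phe) → AUC (Ile) — missense.
Codon 7: UCU (Ser) → UAU (Tyr) — missense.
Codon 8: GUU (Val) → GUG (Val) — synonymous.
Codon 9: GAA (Glu) → UAA (Stop) — nonsense.
Synonymous: 1 of 7.

1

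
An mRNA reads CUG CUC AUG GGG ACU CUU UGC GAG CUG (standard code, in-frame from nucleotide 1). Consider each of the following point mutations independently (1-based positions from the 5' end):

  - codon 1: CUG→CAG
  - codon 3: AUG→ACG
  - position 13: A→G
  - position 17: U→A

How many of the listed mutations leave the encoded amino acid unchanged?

0

Codon 1: CUG (Leu) → CAG (Gln) — missense.
Codon 3: AUG (Met) → ACG (Thr) — missense.
Codon 5: ACU (Thr) → GCU (Ala) — missense.
Codon 6: CUU (Leu) → CAU (His) — missense.
Synonymous: 0 of 4.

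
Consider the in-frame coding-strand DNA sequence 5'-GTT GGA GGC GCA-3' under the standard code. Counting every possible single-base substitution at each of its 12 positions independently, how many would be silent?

12

Codon 1 (GTT, Val): 3 synonymous substitutions.
Codon 2 (GGA, Gly): 3 synonymous substitutions.
Codon 3 (GGC, Gly): 3 synonymous substitutions.
Codon 4 (GCA, Ala): 3 synonymous substitutions.
Total: 3 + 3 + 3 + 3 = 12.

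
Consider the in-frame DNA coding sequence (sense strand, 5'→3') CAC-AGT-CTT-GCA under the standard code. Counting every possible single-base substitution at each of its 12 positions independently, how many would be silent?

Codon 1 (CAC, His): 1 synonymous substitution.
Codon 2 (AGT, Ser): 1 synonymous substitution.
Codon 3 (CTT, Leu): 3 synonymous substitutions.
Codon 4 (GCA, Ala): 3 synonymous substitutions.
Total: 1 + 1 + 3 + 3 = 8.

8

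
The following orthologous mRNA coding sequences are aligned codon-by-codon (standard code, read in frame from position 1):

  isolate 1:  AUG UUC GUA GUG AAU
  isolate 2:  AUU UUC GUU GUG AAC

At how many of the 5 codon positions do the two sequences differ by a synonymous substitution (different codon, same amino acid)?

2

Codon 1: AUG Met / AUU Ile — nonsynonymous.
Codon 2: UUC Phe / UUC Phe — identical.
Codon 3: GUA Val / GUU Val — synonymous.
Codon 4: GUG Val / GUG Val — identical.
Codon 5: AAU Asn / AAC Asn — synonymous.
Synonymous differences: 2.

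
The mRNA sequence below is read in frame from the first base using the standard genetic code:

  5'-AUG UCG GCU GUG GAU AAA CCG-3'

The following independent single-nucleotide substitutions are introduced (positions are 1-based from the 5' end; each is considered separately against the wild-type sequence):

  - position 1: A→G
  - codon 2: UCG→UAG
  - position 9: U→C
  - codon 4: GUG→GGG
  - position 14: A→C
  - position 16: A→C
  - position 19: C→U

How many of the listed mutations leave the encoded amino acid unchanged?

Codon 1: AUG (Met) → GUG (Val) — missense.
Codon 2: UCG (Ser) → UAG (Stop) — nonsense.
Codon 3: GCU (Ala) → GCC (Ala) — synonymous.
Codon 4: GUG (Val) → GGG (Gly) — missense.
Codon 5: GAU (Asp) → GCU (Ala) — missense.
Codon 6: AAA (Lys) → CAA (Gln) — missense.
Codon 7: CCG (Pro) → UCG (Ser) — missense.
Synonymous: 1 of 7.

1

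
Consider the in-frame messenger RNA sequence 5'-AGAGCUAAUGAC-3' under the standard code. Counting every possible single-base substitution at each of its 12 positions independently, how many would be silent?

Codon 1 (AGA, Arg): 2 synonymous substitutions.
Codon 2 (GCU, Ala): 3 synonymous substitutions.
Codon 3 (AAU, Asn): 1 synonymous substitution.
Codon 4 (GAC, Asp): 1 synonymous substitution.
Total: 2 + 3 + 1 + 1 = 7.

7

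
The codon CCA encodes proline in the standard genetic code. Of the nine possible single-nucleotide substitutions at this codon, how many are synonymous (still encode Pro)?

3

Position 1: none → 0 synonymous.
Position 2: none → 0 synonymous.
Position 3: CCU, CCC, CCG → 3 synonymous.
Total: 0 + 0 + 3 = 3.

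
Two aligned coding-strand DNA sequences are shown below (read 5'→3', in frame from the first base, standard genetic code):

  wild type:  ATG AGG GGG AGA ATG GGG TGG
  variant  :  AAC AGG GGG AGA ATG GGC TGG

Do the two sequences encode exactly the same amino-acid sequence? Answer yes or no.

no

Codon 1: ATG Met / AAC Asn — nonsynonymous.
Codon 2: AGG Arg / AGG Arg — identical.
Codon 3: GGG Gly / GGG Gly — identical.
Codon 4: AGA Arg / AGA Arg — identical.
Codon 5: ATG Met / ATG Met — identical.
Codon 6: GGG Gly / GGC Gly — synonymous.
Codon 7: TGG Trp / TGG Trp — identical.
Nonsynonymous differences: 1 → different protein.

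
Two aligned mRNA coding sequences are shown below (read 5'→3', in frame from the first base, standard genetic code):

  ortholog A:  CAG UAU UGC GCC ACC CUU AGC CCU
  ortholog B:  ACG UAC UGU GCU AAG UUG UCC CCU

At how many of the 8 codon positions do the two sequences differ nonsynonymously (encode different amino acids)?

2

Codon 1: CAG Gln / ACG Thr — nonsynonymous.
Codon 2: UAU Tyr / UAC Tyr — synonymous.
Codon 3: UGC Cys / UGU Cys — synonymous.
Codon 4: GCC Ala / GCU Ala — synonymous.
Codon 5: ACC Thr / AAG Lys — nonsynonymous.
Codon 6: CUU Leu / UUG Leu — synonymous.
Codon 7: AGC Ser / UCC Ser — synonymous.
Codon 8: CCU Pro / CCU Pro — identical.
Nonsynonymous differences: 2.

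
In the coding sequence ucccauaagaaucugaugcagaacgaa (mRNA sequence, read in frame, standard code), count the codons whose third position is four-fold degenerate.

2

Codon 1 UCC (Ser): third position 4-fold.
Codon 2 CAU (His): third position 2-fold.
Codon 3 AAG (Lys): third position 2-fold.
Codon 4 AAU (Asn): third position 2-fold.
Codon 5 CUG (Leu): third position 4-fold.
Codon 6 AUG (Met): third position 1-fold.
Codon 7 CAG (Gln): third position 2-fold.
Codon 8 AAC (Asn): third position 2-fold.
Codon 9 GAA (Glu): third position 2-fold.
Four-fold degenerate third positions: 2.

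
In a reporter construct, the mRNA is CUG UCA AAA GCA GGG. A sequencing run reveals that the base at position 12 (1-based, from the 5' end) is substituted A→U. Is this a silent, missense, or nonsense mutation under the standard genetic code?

Position 12 falls in codon 4: GCA → Ala.
After the substitution the codon is GCU → Ala.
Both encode Ala, so the change is synonymous.

silent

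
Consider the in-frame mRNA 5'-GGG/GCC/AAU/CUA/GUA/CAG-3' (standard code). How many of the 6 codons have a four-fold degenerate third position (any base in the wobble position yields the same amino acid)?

Codon 1 GGG (Gly): third position 4-fold.
Codon 2 GCC (Ala): third position 4-fold.
Codon 3 AAU (Asn): third position 2-fold.
Codon 4 CUA (Leu): third position 4-fold.
Codon 5 GUA (Val): third position 4-fold.
Codon 6 CAG (Gln): third position 2-fold.
Four-fold degenerate third positions: 4.

4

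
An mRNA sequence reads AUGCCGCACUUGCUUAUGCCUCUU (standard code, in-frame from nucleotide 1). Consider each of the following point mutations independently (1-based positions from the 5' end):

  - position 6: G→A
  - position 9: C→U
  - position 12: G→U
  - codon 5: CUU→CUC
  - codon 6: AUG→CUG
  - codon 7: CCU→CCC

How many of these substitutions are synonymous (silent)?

4

Codon 2: CCG (Pro) → CCA (Pro) — synonymous.
Codon 3: CAC (His) → CAU (His) — synonymous.
Codon 4: UUG (Leu) → UUU (Phe) — missense.
Codon 5: CUU (Leu) → CUC (Leu) — synonymous.
Codon 6: AUG (Met) → CUG (Leu) — missense.
Codon 7: CCU (Pro) → CCC (Pro) — synonymous.
Synonymous: 4 of 6.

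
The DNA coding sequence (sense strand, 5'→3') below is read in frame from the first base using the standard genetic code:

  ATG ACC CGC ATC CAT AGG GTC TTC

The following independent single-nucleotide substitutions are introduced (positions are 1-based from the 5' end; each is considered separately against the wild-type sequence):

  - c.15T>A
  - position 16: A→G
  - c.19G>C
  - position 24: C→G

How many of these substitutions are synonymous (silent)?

0

Codon 5: CAT (His) → CAA (Gln) — missense.
Codon 6: AGG (Arg) → GGG (Gly) — missense.
Codon 7: GTC (Val) → CTC (Leu) — missense.
Codon 8: TTC (Phe) → TTG (Leu) — missense.
Synonymous: 0 of 4.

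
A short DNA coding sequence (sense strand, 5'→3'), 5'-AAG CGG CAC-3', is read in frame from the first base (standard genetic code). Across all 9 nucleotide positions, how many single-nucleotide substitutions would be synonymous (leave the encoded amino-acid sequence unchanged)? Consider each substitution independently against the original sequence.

Codon 1 (AAG, Lys): 1 synonymous substitution.
Codon 2 (CGG, Arg): 4 synonymous substitutions.
Codon 3 (CAC, His): 1 synonymous substitution.
Total: 1 + 4 + 1 = 6.

6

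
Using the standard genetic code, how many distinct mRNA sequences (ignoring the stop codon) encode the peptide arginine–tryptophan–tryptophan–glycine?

Arg: 6 codons.
Trp: 1 codon.
Trp: 1 codon.
Gly: 4 codons.
6 × 1 × 1 × 4 = 24.

24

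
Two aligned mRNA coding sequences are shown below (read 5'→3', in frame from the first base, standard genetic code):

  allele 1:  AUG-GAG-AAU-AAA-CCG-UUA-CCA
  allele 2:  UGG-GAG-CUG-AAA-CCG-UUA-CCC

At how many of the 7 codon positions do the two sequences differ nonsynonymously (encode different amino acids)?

2

Codon 1: AUG Met / UGG Trp — nonsynonymous.
Codon 2: GAG Glu / GAG Glu — identical.
Codon 3: AAU Asn / CUG Leu — nonsynonymous.
Codon 4: AAA Lys / AAA Lys — identical.
Codon 5: CCG Pro / CCG Pro — identical.
Codon 6: UUA Leu / UUA Leu — identical.
Codon 7: CCA Pro / CCC Pro — synonymous.
Nonsynonymous differences: 2.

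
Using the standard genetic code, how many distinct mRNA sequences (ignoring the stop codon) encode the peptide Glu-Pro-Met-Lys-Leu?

Glu: 2 codons.
Pro: 4 codons.
Met: 1 codon.
Lys: 2 codons.
Leu: 6 codons.
2 × 4 × 1 × 2 × 6 = 96.

96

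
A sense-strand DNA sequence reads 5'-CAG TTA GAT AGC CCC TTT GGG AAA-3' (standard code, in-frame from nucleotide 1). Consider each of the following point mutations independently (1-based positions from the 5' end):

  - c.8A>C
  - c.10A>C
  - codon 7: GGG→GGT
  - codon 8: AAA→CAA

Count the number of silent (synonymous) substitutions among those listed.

1

Codon 3: GAT (Asp) → GCT (Ala) — missense.
Codon 4: AGC (Ser) → CGC (Arg) — missense.
Codon 7: GGG (Gly) → GGT (Gly) — synonymous.
Codon 8: AAA (Lys) → CAA (Gln) — missense.
Synonymous: 1 of 4.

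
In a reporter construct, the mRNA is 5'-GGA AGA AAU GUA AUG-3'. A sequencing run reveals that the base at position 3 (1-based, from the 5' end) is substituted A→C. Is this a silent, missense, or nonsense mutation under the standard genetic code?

Position 3 falls in codon 1: GGA → Gly.
After the substitution the codon is GGC → Gly.
Both encode Gly, so the change is synonymous.

silent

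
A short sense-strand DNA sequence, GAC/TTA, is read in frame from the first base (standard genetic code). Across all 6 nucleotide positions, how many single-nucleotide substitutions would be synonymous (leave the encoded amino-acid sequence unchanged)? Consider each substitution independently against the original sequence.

3

Codon 1 (GAC, Asp): 1 synonymous substitution.
Codon 2 (TTA, Leu): 2 synonymous substitutions.
Total: 1 + 2 = 3.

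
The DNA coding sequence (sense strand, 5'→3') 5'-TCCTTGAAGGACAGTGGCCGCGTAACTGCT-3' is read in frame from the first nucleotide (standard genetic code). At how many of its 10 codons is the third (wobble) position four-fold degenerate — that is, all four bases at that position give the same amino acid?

6

Codon 1 TCC (Ser): third position 4-fold.
Codon 2 TTG (Leu): third position 2-fold.
Codon 3 AAG (Lys): third position 2-fold.
Codon 4 GAC (Asp): third position 2-fold.
Codon 5 AGT (Ser): third position 2-fold.
Codon 6 GGC (Gly): third position 4-fold.
Codon 7 CGC (Arg): third position 4-fold.
Codon 8 GTA (Val): third position 4-fold.
Codon 9 ACT (Thr): third position 4-fold.
Codon 10 GCT (Ala): third position 4-fold.
Four-fold degenerate third positions: 6.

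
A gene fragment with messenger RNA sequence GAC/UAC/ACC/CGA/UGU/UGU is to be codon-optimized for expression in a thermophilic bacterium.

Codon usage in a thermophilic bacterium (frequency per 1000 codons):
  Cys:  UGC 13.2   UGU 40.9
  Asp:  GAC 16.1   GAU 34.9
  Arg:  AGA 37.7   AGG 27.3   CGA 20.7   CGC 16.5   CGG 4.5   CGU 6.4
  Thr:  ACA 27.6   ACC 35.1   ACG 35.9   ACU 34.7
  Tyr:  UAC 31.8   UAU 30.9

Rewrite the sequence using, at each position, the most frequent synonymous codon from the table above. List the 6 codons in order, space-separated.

Codon 1 (Asp): best is GAU at 34.9.
Codon 2 (Tyr): best is UAC at 31.8.
Codon 3 (Thr): best is ACG at 35.9.
Codon 4 (Arg): best is AGA at 37.7.
Codon 5 (Cys): best is UGU at 40.9.
Codon 6 (Cys): best is UGU at 40.9.

GAU UAC ACG AGA UGU UGU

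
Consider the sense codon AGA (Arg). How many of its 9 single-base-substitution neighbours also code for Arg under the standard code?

2

Position 1: CGA → 1 synonymous.
Position 2: none → 0 synonymous.
Position 3: AGG → 1 synonymous.
Total: 1 + 0 + 1 = 2.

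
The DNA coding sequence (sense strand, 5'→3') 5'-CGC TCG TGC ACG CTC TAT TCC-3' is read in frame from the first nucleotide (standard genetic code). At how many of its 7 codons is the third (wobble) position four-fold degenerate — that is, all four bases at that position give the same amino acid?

Codon 1 CGC (Arg): third position 4-fold.
Codon 2 TCG (Ser): third position 4-fold.
Codon 3 TGC (Cys): third position 2-fold.
Codon 4 ACG (Thr): third position 4-fold.
Codon 5 CTC (Leu): third position 4-fold.
Codon 6 TAT (Tyr): third position 2-fold.
Codon 7 TCC (Ser): third position 4-fold.
Four-fold degenerate third positions: 5.

5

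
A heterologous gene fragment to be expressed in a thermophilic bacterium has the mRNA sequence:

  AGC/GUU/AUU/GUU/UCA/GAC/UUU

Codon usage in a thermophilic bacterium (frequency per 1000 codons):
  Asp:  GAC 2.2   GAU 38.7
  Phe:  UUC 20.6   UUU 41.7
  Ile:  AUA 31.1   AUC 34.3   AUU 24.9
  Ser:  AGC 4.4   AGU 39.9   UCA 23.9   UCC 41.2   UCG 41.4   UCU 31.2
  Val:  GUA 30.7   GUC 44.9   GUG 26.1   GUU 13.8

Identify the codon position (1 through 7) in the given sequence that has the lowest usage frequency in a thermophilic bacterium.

Codon 1 AGC (Ser): 4.4 per 1000.
Codon 2 GUU (Val): 13.8 per 1000.
Codon 3 AUU (Ile): 24.9 per 1000.
Codon 4 GUU (Val): 13.8 per 1000.
Codon 5 UCA (Ser): 23.9 per 1000.
Codon 6 GAC (Asp): 2.2 per 1000.
Codon 7 UUU (Phe): 41.7 per 1000.
Lowest frequency is 2.2 at codon 6.

6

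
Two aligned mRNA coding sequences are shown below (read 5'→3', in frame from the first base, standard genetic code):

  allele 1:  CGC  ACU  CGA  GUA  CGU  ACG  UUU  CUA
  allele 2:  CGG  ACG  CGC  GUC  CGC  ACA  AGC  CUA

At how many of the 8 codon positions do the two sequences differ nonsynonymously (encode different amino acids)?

1

Codon 1: CGC Arg / CGG Arg — synonymous.
Codon 2: ACU Thr / ACG Thr — synonymous.
Codon 3: CGA Arg / CGC Arg — synonymous.
Codon 4: GUA Val / GUC Val — synonymous.
Codon 5: CGU Arg / CGC Arg — synonymous.
Codon 6: ACG Thr / ACA Thr — synonymous.
Codon 7: UUU Phe / AGC Ser — nonsynonymous.
Codon 8: CUA Leu / CUA Leu — identical.
Nonsynonymous differences: 1.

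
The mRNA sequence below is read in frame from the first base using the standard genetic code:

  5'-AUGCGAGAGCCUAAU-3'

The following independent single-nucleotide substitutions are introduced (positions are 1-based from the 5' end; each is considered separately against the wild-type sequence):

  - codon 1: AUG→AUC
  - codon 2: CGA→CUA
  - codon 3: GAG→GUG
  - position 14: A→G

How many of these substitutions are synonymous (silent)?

Codon 1: AUG (Met) → AUC (Ile) — missense.
Codon 2: CGA (Arg) → CUA (Leu) — missense.
Codon 3: GAG (Glu) → GUG (Val) — missense.
Codon 5: AAU (Asn) → AGU (Ser) — missense.
Synonymous: 0 of 4.

0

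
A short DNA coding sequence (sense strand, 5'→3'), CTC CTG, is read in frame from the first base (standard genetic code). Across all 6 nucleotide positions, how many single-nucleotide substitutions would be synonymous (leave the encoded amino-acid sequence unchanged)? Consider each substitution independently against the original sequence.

Codon 1 (CTC, Leu): 3 synonymous substitutions.
Codon 2 (CTG, Leu): 4 synonymous substitutions.
Total: 3 + 4 = 7.

7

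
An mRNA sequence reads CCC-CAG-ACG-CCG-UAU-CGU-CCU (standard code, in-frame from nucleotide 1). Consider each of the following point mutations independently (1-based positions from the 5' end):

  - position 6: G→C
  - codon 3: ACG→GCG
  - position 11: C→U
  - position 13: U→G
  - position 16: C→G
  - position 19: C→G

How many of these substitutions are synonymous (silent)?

0

Codon 2: CAG (Gln) → CAC (His) — missense.
Codon 3: ACG (Thr) → GCG (Ala) — missense.
Codon 4: CCG (Pro) → CUG (Leu) — missense.
Codon 5: UAU (Tyr) → GAU (Asp) — missense.
Codon 6: CGU (Arg) → GGU (Gly) — missense.
Codon 7: CCU (Pro) → GCU (Ala) — missense.
Synonymous: 0 of 6.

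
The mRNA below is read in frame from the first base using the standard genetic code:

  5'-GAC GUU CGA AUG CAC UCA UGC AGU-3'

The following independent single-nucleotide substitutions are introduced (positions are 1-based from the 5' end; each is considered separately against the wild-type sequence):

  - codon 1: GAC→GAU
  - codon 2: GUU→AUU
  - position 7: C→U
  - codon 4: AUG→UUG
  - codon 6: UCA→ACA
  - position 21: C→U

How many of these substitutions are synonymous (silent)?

2

Codon 1: GAC (Asp) → GAU (Asp) — synonymous.
Codon 2: GUU (Val) → AUU (Ile) — missense.
Codon 3: CGA (Arg) → UGA (Stop) — nonsense.
Codon 4: AUG (Met) → UUG (Leu) — missense.
Codon 6: UCA (Ser) → ACA (Thr) — missense.
Codon 7: UGC (Cys) → UGU (Cys) — synonymous.
Synonymous: 2 of 6.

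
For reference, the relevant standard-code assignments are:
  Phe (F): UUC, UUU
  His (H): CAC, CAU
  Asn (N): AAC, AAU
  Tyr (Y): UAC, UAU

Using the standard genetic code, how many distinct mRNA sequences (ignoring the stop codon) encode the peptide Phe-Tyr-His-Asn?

16

Phe: 2 codons.
Tyr: 2 codons.
His: 2 codons.
Asn: 2 codons.
2 × 2 × 2 × 2 = 16.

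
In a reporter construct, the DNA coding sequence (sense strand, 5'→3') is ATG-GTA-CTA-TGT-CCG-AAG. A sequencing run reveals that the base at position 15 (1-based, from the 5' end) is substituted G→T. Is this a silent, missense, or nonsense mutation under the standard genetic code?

silent

Position 15 falls in codon 5: CCG → Pro.
After the substitution the codon is CCT → Pro.
Both encode Pro, so the change is synonymous.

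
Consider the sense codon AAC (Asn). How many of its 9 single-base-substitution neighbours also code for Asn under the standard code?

1

Position 1: none → 0 synonymous.
Position 2: none → 0 synonymous.
Position 3: AAU → 1 synonymous.
Total: 0 + 0 + 1 = 1.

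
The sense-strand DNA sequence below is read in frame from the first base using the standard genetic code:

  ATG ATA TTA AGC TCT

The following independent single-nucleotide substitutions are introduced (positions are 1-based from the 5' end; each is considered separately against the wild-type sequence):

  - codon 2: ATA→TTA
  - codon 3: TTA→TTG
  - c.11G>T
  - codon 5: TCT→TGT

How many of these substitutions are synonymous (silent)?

1

Codon 2: ATA (Ile) → TTA (Leu) — missense.
Codon 3: TTA (Leu) → TTG (Leu) — synonymous.
Codon 4: AGC (Ser) → ATC (Ile) — missense.
Codon 5: TCT (Ser) → TGT (Cys) — missense.
Synonymous: 1 of 4.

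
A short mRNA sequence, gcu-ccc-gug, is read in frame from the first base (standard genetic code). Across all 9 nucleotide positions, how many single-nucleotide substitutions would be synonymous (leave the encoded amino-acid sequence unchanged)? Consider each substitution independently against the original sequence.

9

Codon 1 (GCU, Ala): 3 synonymous substitutions.
Codon 2 (CCC, Pro): 3 synonymous substitutions.
Codon 3 (GUG, Val): 3 synonymous substitutions.
Total: 3 + 3 + 3 = 9.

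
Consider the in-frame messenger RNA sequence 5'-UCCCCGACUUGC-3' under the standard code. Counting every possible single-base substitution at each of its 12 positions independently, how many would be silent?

10

Codon 1 (UCC, Ser): 3 synonymous substitutions.
Codon 2 (CCG, Pro): 3 synonymous substitutions.
Codon 3 (ACU, Thr): 3 synonymous substitutions.
Codon 4 (UGC, Cys): 1 synonymous substitution.
Total: 3 + 3 + 3 + 1 = 10.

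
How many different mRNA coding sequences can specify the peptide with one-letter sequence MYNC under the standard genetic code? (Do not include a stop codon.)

Met: 1 codon.
Tyr: 2 codons.
Asn: 2 codons.
Cys: 2 codons.
1 × 2 × 2 × 2 = 8.

8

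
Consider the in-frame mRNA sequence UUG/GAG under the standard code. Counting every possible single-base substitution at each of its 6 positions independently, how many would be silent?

3

Codon 1 (UUG, Leu): 2 synonymous substitutions.
Codon 2 (GAG, Glu): 1 synonymous substitution.
Total: 2 + 1 = 3.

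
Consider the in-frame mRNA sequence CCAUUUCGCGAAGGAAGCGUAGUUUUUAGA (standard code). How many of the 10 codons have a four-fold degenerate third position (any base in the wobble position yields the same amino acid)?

Codon 1 CCA (Pro): third position 4-fold.
Codon 2 UUU (Phe): third position 2-fold.
Codon 3 CGC (Arg): third position 4-fold.
Codon 4 GAA (Glu): third position 2-fold.
Codon 5 GGA (Gly): third position 4-fold.
Codon 6 AGC (Ser): third position 2-fold.
Codon 7 GUA (Val): third position 4-fold.
Codon 8 GUU (Val): third position 4-fold.
Codon 9 UUU (Phe): third position 2-fold.
Codon 10 AGA (Arg): third position 2-fold.
Four-fold degenerate third positions: 5.

5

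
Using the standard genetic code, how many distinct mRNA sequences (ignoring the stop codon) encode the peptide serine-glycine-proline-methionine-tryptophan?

Ser: 6 codons.
Gly: 4 codons.
Pro: 4 codons.
Met: 1 codon.
Trp: 1 codon.
6 × 4 × 4 × 1 × 1 = 96.

96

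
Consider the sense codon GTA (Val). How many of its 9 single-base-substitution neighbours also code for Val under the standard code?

Position 1: none → 0 synonymous.
Position 2: none → 0 synonymous.
Position 3: GTT, GTC, GTG → 3 synonymous.
Total: 0 + 0 + 3 = 3.

3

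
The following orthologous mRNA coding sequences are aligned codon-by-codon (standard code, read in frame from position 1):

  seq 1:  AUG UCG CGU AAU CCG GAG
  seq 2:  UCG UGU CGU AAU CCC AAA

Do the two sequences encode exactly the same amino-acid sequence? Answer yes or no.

no

Codon 1: AUG Met / UCG Ser — nonsynonymous.
Codon 2: UCG Ser / UGU Cys — nonsynonymous.
Codon 3: CGU Arg / CGU Arg — identical.
Codon 4: AAU Asn / AAU Asn — identical.
Codon 5: CCG Pro / CCC Pro — synonymous.
Codon 6: GAG Glu / AAA Lys — nonsynonymous.
Nonsynonymous differences: 3 → different protein.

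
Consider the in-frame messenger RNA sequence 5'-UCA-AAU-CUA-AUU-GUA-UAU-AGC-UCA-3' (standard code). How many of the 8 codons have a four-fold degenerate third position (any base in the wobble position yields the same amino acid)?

Codon 1 UCA (Ser): third position 4-fold.
Codon 2 AAU (Asn): third position 2-fold.
Codon 3 CUA (Leu): third position 4-fold.
Codon 4 AUU (Ile): third position 3-fold.
Codon 5 GUA (Val): third position 4-fold.
Codon 6 UAU (Tyr): third position 2-fold.
Codon 7 AGC (Ser): third position 2-fold.
Codon 8 UCA (Ser): third position 4-fold.
Four-fold degenerate third positions: 4.

4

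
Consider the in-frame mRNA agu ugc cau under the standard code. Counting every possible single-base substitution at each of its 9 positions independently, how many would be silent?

3

Codon 1 (AGU, Ser): 1 synonymous substitution.
Codon 2 (UGC, Cys): 1 synonymous substitution.
Codon 3 (CAU, His): 1 synonymous substitution.
Total: 1 + 1 + 1 = 3.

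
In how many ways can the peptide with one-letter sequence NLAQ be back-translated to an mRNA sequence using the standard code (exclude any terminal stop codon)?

96

Asn: 2 codons.
Leu: 6 codons.
Ala: 4 codons.
Gln: 2 codons.
2 × 6 × 4 × 2 = 96.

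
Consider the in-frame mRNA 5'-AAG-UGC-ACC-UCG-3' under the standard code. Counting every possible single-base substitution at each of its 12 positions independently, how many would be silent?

8

Codon 1 (AAG, Lys): 1 synonymous substitution.
Codon 2 (UGC, Cys): 1 synonymous substitution.
Codon 3 (ACC, Thr): 3 synonymous substitutions.
Codon 4 (UCG, Ser): 3 synonymous substitutions.
Total: 1 + 1 + 3 + 3 = 8.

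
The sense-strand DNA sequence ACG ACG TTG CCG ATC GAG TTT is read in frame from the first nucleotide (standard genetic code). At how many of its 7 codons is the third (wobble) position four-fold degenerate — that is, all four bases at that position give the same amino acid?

3

Codon 1 ACG (Thr): third position 4-fold.
Codon 2 ACG (Thr): third position 4-fold.
Codon 3 TTG (Leu): third position 2-fold.
Codon 4 CCG (Pro): third position 4-fold.
Codon 5 ATC (Ile): third position 3-fold.
Codon 6 GAG (Glu): third position 2-fold.
Codon 7 TTT (Phe): third position 2-fold.
Four-fold degenerate third positions: 3.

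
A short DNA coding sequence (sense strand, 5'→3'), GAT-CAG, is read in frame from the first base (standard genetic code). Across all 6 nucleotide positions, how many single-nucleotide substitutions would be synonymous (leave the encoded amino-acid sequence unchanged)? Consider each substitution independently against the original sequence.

Codon 1 (GAT, Asp): 1 synonymous substitution.
Codon 2 (CAG, Gln): 1 synonymous substitution.
Total: 1 + 1 = 2.

2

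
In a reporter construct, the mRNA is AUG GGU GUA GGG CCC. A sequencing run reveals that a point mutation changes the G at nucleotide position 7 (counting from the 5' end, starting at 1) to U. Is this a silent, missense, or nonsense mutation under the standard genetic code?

Position 7 falls in codon 3: GUA → Val.
After the substitution the codon is UUA → Leu.
Val ≠ Leu, so this is a missense mutation.

missense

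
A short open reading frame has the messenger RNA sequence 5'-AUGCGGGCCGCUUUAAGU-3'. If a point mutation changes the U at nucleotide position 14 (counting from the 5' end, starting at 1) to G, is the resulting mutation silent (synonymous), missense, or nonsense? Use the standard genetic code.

nonsense

Position 14 falls in codon 5: UUA → Leu.
After the substitution the codon is UGA → Stop.
The new codon is a stop codon, so this is a nonsense mutation.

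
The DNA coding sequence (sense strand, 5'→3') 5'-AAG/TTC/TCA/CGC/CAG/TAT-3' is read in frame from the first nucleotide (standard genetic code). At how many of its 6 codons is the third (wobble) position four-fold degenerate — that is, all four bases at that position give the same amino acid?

2

Codon 1 AAG (Lys): third position 2-fold.
Codon 2 TTC (Phe): third position 2-fold.
Codon 3 TCA (Ser): third position 4-fold.
Codon 4 CGC (Arg): third position 4-fold.
Codon 5 CAG (Gln): third position 2-fold.
Codon 6 TAT (Tyr): third position 2-fold.
Four-fold degenerate third positions: 2.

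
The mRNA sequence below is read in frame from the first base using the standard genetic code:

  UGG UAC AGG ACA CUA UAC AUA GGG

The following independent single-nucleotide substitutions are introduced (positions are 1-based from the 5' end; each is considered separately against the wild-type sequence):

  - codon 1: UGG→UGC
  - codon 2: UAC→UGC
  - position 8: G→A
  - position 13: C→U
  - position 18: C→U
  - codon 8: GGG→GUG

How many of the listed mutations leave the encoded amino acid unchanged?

2

Codon 1: UGG (Trp) → UGC (Cys) — missense.
Codon 2: UAC (Tyr) → UGC (Cys) — missense.
Codon 3: AGG (Arg) → AAG (Lys) — missense.
Codon 5: CUA (Leu) → UUA (Leu) — synonymous.
Codon 6: UAC (Tyr) → UAU (Tyr) — synonymous.
Codon 8: GGG (Gly) → GUG (Val) — missense.
Synonymous: 2 of 6.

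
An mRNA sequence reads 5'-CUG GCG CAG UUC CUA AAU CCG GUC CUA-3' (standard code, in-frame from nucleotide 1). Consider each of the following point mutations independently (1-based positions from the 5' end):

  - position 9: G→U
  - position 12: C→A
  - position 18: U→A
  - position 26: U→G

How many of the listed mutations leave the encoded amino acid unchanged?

0

Codon 3: CAG (Gln) → CAU (His) — missense.
Codon 4: UUC (Phe) → UUA (Leu) — missense.
Codon 6: AAU (Asn) → AAA (Lys) — missense.
Codon 9: CUA (Leu) → CGA (Arg) — missense.
Synonymous: 0 of 4.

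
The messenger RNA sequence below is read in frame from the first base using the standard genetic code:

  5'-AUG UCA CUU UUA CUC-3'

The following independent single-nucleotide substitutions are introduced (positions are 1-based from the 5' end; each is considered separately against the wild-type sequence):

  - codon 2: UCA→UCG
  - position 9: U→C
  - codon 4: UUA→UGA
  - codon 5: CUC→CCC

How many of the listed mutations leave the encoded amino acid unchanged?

2

Codon 2: UCA (Ser) → UCG (Ser) — synonymous.
Codon 3: CUU (Leu) → CUC (Leu) — synonymous.
Codon 4: UUA (Leu) → UGA (Stop) — nonsense.
Codon 5: CUC (Leu) → CCC (Pro) — missense.
Synonymous: 2 of 4.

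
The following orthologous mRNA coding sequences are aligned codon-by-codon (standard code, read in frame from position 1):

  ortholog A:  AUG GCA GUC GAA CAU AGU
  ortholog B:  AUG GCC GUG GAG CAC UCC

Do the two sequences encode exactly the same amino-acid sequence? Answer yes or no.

Codon 1: AUG Met / AUG Met — identical.
Codon 2: GCA Ala / GCC Ala — synonymous.
Codon 3: GUC Val / GUG Val — synonymous.
Codon 4: GAA Glu / GAG Glu — synonymous.
Codon 5: CAU His / CAC His — synonymous.
Codon 6: AGU Ser / UCC Ser — synonymous.
Nonsynonymous differences: 0 → same protein.

yes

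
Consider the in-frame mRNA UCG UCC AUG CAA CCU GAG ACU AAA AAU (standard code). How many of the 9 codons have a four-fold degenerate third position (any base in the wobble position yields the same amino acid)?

4

Codon 1 UCG (Ser): third position 4-fold.
Codon 2 UCC (Ser): third position 4-fold.
Codon 3 AUG (Met): third position 1-fold.
Codon 4 CAA (Gln): third position 2-fold.
Codon 5 CCU (Pro): third position 4-fold.
Codon 6 GAG (Glu): third position 2-fold.
Codon 7 ACU (Thr): third position 4-fold.
Codon 8 AAA (Lys): third position 2-fold.
Codon 9 AAU (Asn): third position 2-fold.
Four-fold degenerate third positions: 4.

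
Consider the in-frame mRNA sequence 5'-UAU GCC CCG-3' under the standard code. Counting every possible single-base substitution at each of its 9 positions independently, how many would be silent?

7

Codon 1 (UAU, Tyr): 1 synonymous substitution.
Codon 2 (GCC, Ala): 3 synonymous substitutions.
Codon 3 (CCG, Pro): 3 synonymous substitutions.
Total: 1 + 3 + 3 = 7.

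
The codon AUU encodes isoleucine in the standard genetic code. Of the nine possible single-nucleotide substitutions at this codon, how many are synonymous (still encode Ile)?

Position 1: none → 0 synonymous.
Position 2: none → 0 synonymous.
Position 3: AUC, AUA → 2 synonymous.
Total: 0 + 0 + 2 = 2.

2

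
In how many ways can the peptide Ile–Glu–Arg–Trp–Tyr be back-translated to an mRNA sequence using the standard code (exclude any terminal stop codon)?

72

Ile: 3 codons.
Glu: 2 codons.
Arg: 6 codons.
Trp: 1 codon.
Tyr: 2 codons.
3 × 2 × 6 × 1 × 2 = 72.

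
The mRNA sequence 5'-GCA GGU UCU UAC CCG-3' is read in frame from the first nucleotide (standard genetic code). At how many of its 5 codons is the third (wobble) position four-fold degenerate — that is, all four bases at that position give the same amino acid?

4

Codon 1 GCA (Ala): third position 4-fold.
Codon 2 GGU (Gly): third position 4-fold.
Codon 3 UCU (Ser): third position 4-fold.
Codon 4 UAC (Tyr): third position 2-fold.
Codon 5 CCG (Pro): third position 4-fold.
Four-fold degenerate third positions: 4.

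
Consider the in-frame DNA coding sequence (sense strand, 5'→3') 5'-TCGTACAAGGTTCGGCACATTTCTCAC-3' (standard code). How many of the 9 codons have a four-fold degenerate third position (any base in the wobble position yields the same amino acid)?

4

Codon 1 TCG (Ser): third position 4-fold.
Codon 2 TAC (Tyr): third position 2-fold.
Codon 3 AAG (Lys): third position 2-fold.
Codon 4 GTT (Val): third position 4-fold.
Codon 5 CGG (Arg): third position 4-fold.
Codon 6 CAC (His): third position 2-fold.
Codon 7 ATT (Ile): third position 3-fold.
Codon 8 TCT (Ser): third position 4-fold.
Codon 9 CAC (His): third position 2-fold.
Four-fold degenerate third positions: 4.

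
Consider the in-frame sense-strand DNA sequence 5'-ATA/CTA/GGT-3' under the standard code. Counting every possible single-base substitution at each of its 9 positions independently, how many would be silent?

9

Codon 1 (ATA, Ile): 2 synonymous substitutions.
Codon 2 (CTA, Leu): 4 synonymous substitutions.
Codon 3 (GGT, Gly): 3 synonymous substitutions.
Total: 2 + 4 + 3 = 9.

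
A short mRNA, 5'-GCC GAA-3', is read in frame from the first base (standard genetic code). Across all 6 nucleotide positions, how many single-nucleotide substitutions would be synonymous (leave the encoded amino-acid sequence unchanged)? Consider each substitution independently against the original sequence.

Codon 1 (GCC, Ala): 3 synonymous substitutions.
Codon 2 (GAA, Glu): 1 synonymous substitution.
Total: 3 + 1 = 4.

4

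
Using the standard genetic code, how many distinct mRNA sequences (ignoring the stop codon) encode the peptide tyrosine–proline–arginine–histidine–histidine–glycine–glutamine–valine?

Tyr: 2 codons.
Pro: 4 codons.
Arg: 6 codons.
His: 2 codons.
His: 2 codons.
Gly: 4 codons.
Gln: 2 codons.
Val: 4 codons.
2 × 4 × 6 × 2 × 2 × 4 × 2 × 4 = 6144.

6144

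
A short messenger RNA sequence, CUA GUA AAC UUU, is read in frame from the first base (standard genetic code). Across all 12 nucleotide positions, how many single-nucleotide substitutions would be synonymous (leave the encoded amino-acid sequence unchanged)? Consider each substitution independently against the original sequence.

Codon 1 (CUA, Leu): 4 synonymous substitutions.
Codon 2 (GUA, Val): 3 synonymous substitutions.
Codon 3 (AAC, Asn): 1 synonymous substitution.
Codon 4 (UUU, Phe): 1 synonymous substitution.
Total: 4 + 3 + 1 + 1 = 9.

9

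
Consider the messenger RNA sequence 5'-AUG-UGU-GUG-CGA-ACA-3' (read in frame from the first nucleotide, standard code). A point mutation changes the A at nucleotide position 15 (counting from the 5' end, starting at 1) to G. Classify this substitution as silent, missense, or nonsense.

silent

Position 15 falls in codon 5: ACA → Thr.
After the substitution the codon is ACG → Thr.
Both encode Thr, so the change is synonymous.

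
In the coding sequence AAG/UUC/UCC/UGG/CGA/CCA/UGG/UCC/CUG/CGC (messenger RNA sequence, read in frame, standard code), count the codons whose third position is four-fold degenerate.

6

Codon 1 AAG (Lys): third position 2-fold.
Codon 2 UUC (Phe): third position 2-fold.
Codon 3 UCC (Ser): third position 4-fold.
Codon 4 UGG (Trp): third position 1-fold.
Codon 5 CGA (Arg): third position 4-fold.
Codon 6 CCA (Pro): third position 4-fold.
Codon 7 UGG (Trp): third position 1-fold.
Codon 8 UCC (Ser): third position 4-fold.
Codon 9 CUG (Leu): third position 4-fold.
Codon 10 CGC (Arg): third position 4-fold.
Four-fold degenerate third positions: 6.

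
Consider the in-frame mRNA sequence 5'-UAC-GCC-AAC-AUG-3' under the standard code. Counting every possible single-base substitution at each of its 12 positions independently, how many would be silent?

5

Codon 1 (UAC, Tyr): 1 synonymous substitution.
Codon 2 (GCC, Ala): 3 synonymous substitutions.
Codon 3 (AAC, Asn): 1 synonymous substitution.
Codon 4 (AUG, Met): 0 synonymous substitutions.
Total: 1 + 3 + 1 + 0 = 5.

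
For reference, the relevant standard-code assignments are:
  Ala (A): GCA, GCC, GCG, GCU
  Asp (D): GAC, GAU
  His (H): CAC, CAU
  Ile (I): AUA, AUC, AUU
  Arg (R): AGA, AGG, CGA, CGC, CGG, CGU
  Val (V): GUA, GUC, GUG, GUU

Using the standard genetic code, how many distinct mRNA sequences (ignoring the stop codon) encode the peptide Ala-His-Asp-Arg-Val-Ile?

1152

Ala: 4 codons.
His: 2 codons.
Asp: 2 codons.
Arg: 6 codons.
Val: 4 codons.
Ile: 3 codons.
4 × 2 × 2 × 6 × 4 × 3 = 1152.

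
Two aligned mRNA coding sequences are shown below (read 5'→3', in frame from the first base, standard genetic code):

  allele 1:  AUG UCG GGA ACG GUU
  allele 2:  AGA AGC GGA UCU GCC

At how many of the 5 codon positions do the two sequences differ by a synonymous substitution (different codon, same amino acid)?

1

Codon 1: AUG Met / AGA Arg — nonsynonymous.
Codon 2: UCG Ser / AGC Ser — synonymous.
Codon 3: GGA Gly / GGA Gly — identical.
Codon 4: ACG Thr / UCU Ser — nonsynonymous.
Codon 5: GUU Val / GCC Ala — nonsynonymous.
Synonymous differences: 1.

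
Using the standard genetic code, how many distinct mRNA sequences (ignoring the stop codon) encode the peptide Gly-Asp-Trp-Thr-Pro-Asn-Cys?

Gly: 4 codons.
Asp: 2 codons.
Trp: 1 codon.
Thr: 4 codons.
Pro: 4 codons.
Asn: 2 codons.
Cys: 2 codons.
4 × 2 × 1 × 4 × 4 × 2 × 2 = 512.

512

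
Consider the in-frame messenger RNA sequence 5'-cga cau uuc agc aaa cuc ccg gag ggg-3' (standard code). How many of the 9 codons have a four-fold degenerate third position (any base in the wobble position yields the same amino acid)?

4

Codon 1 CGA (Arg): third position 4-fold.
Codon 2 CAU (His): third position 2-fold.
Codon 3 UUC (Phe): third position 2-fold.
Codon 4 AGC (Ser): third position 2-fold.
Codon 5 AAA (Lys): third position 2-fold.
Codon 6 CUC (Leu): third position 4-fold.
Codon 7 CCG (Pro): third position 4-fold.
Codon 8 GAG (Glu): third position 2-fold.
Codon 9 GGG (Gly): third position 4-fold.
Four-fold degenerate third positions: 4.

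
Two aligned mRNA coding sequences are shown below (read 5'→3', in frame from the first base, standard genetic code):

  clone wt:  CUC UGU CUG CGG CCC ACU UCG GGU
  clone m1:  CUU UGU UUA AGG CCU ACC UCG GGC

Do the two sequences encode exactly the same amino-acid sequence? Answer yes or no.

yes

Codon 1: CUC Leu / CUU Leu — synonymous.
Codon 2: UGU Cys / UGU Cys — identical.
Codon 3: CUG Leu / UUA Leu — synonymous.
Codon 4: CGG Arg / AGG Arg — synonymous.
Codon 5: CCC Pro / CCU Pro — synonymous.
Codon 6: ACU Thr / ACC Thr — synonymous.
Codon 7: UCG Ser / UCG Ser — identical.
Codon 8: GGU Gly / GGC Gly — synonymous.
Nonsynonymous differences: 0 → same protein.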